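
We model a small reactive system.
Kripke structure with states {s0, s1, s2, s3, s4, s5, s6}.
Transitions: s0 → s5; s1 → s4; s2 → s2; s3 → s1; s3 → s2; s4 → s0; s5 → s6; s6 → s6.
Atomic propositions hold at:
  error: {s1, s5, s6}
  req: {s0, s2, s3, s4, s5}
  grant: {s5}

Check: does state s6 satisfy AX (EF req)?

EF req: least fixpoint, start Z0 = {s0, s2, s3, s4, s5}, add states with some successor in Z. Z1 = {s0, s1, s2, s3, s4, s5}; fixed.
Sat(EF req) = {s0, s1, s2, s3, s4, s5}
Sat(AX (EF req)) = {s : every successor in {s0, s1, s2, s3, s4, s5}} = {s0, s1, s2, s3, s4}
s6 ∉ Sat(AX (EF req)) = {s0, s1, s2, s3, s4}, so the formula does not hold at s6.

No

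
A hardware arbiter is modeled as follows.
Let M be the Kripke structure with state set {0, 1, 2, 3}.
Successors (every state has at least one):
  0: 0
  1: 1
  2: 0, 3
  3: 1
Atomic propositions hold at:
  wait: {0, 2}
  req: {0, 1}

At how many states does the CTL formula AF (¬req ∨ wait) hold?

Sat(¬req) = {2, 3}
Sat(¬req ∨ wait) = {0, 2, 3}
AF (¬req ∨ wait): least fixpoint, start Z0 = {0, 2, 3}, add states with every successor in Z. Already a fixed point.
Sat(AF (¬req ∨ wait)) = {0, 2, 3}
|Sat(AF (¬req ∨ wait))| = |{0, 2, 3}| = 3.

3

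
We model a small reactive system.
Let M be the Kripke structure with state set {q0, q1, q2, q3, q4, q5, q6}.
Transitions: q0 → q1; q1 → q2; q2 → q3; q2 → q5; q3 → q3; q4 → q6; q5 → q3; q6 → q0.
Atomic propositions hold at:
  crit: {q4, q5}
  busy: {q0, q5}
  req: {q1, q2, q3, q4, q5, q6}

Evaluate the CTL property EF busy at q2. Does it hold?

EF busy: least fixpoint, start Z0 = {q0, q5}, add states with some successor in Z. Z1 = {q0, q2, q5, q6}; Z2 = {q0, q1, q2, q4, q5, q6}; fixed.
Sat(EF busy) = {q0, q1, q2, q4, q5, q6}
q2 ∈ Sat(EF busy) = {q0, q1, q2, q4, q5, q6}, so the formula holds at q2.

Yes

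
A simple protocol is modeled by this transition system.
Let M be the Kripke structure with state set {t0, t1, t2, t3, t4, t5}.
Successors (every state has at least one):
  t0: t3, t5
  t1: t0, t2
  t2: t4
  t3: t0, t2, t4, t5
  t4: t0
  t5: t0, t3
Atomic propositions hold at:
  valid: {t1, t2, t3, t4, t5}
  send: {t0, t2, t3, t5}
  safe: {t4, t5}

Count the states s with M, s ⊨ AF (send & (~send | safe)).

1

Sat(~send) = {t1, t4}
Sat(~send | safe) = {t1, t4, t5}
Sat(send & (~send | safe)) = {t5}
AF (send & (~send | safe)): least fixpoint, start Z0 = {t5}, add states with every successor in Z. Already a fixed point.
Sat(AF (send & (~send | safe))) = {t5}
|Sat(AF (send & (~send | safe)))| = |{t5}| = 1.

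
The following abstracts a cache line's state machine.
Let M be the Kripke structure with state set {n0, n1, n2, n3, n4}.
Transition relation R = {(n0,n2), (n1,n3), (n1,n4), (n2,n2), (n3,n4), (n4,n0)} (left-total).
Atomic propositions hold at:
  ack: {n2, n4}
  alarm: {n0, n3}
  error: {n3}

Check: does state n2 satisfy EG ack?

Yes

EG ack: greatest fixpoint, start Z0 = {n2, n4}, keep only states in Sat with some successor in Z. Z1 = {n2}; fixed.
Sat(EG ack) = {n2}
n2 ∈ Sat(EG ack) = {n2}, so the formula holds at n2.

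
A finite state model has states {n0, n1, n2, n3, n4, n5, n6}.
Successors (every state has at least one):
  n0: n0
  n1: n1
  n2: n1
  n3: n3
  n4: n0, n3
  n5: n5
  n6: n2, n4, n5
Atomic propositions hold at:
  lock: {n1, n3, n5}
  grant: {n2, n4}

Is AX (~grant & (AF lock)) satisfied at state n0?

Sat(~grant) = {n0, n1, n3, n5, n6}
AF lock: least fixpoint, start Z0 = {n1, n3, n5}, add states with every successor in Z. Z1 = {n1, n2, n3, n5}; fixed.
Sat(AF lock) = {n1, n2, n3, n5}
Sat(~grant & (AF lock)) = {n1, n3, n5}
Sat(AX (~grant & (AF lock))) = {s : every successor in {n1, n3, n5}} = {n1, n2, n3, n5}
n0 ∉ Sat(AX (~grant & (AF lock))) = {n1, n2, n3, n5}, so the formula does not hold at n0.

No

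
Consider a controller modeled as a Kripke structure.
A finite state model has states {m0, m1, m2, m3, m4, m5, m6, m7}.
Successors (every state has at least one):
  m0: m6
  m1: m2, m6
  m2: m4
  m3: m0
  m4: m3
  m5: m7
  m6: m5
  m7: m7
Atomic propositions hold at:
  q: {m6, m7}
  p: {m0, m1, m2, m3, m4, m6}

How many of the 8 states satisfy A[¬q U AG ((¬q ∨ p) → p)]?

Sat(¬q) = {m0, m1, m2, m3, m4, m5}
Sat(¬q ∨ p) = {m0, m1, m2, m3, m4, m5, m6}
Sat((¬q ∨ p) → p) = {m0, m1, m2, m3, m4, m6, m7}
AG ((¬q ∨ p) → p): greatest fixpoint, start Z0 = {m0, m1, m2, m3, m4, m6, m7}, keep only states in Sat with every successor in Z. Z1 = {m0, m1, m2, m3, m4, m7}; Z2 = {m2, m3, m4, m7}; Z3 = {m2, m4, m7}; Z4 = {m2, m7}; Z5 = {m7}; fixed.
Sat(AG ((¬q ∨ p) → p)) = {m7}
A[¬q U AG ((¬q ∨ p) → p)]: least fixpoint, start Z0 = Sat(AG ((¬q ∨ p) → p)) = {m7}, add states in Sat(¬q) with every successor in Z. Z1 = {m5, m7}; fixed.
Sat(A[¬q U AG ((¬q ∨ p) → p)]) = {m5, m7}
|Sat(A[¬q U AG ((¬q ∨ p) → p)])| = |{m5, m7}| = 2.

2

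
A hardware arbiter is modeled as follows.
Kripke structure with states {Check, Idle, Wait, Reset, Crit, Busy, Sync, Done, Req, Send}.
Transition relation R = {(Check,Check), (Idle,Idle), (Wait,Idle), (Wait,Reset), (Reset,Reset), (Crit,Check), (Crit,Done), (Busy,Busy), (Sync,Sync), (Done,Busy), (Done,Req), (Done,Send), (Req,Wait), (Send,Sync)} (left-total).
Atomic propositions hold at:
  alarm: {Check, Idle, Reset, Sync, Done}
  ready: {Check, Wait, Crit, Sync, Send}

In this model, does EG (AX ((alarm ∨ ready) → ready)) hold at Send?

Yes

Sat(alarm ∨ ready) = {Check, Idle, Wait, Reset, Crit, Sync, Done, Send}
Sat((alarm ∨ ready) → ready) = {Check, Wait, Crit, Busy, Sync, Req, Send}
Sat(AX ((alarm ∨ ready) → ready)) = {s : every successor in {Check, Wait, Crit, Busy, Sync, Req, Send}} = {Check, Busy, Sync, Done, Req, Send}
EG (AX ((alarm ∨ ready) → ready)): greatest fixpoint, start Z0 = {Check, Busy, Sync, Done, Req, Send}, keep only states in Sat with some successor in Z. Z1 = {Check, Busy, Sync, Done, Send}; fixed.
Sat(EG (AX ((alarm ∨ ready) → ready))) = {Check, Busy, Sync, Done, Send}
Send ∈ Sat(EG (AX ((alarm ∨ ready) → ready))) = {Check, Busy, Sync, Done, Send}, so the formula holds at Send.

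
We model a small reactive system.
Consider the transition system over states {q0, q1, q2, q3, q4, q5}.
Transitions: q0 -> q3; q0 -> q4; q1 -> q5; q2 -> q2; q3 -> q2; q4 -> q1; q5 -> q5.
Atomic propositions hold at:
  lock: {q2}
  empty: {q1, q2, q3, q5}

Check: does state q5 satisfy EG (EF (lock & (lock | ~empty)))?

Sat(~empty) = {q0, q4}
Sat(lock | ~empty) = {q0, q2, q4}
Sat(lock & (lock | ~empty)) = {q2}
EF (lock & (lock | ~empty)): least fixpoint, start Z0 = {q2}, add states with some successor in Z. Z1 = {q2, q3}; Z2 = {q0, q2, q3}; fixed.
Sat(EF (lock & (lock | ~empty))) = {q0, q2, q3}
EG (EF (lock & (lock | ~empty))): greatest fixpoint, start Z0 = {q0, q2, q3}, keep only states in Sat with some successor in Z. Already a fixed point.
Sat(EG (EF (lock & (lock | ~empty)))) = {q0, q2, q3}
q5 ∉ Sat(EG (EF (lock & (lock | ~empty)))) = {q0, q2, q3}, so the formula does not hold at q5.

No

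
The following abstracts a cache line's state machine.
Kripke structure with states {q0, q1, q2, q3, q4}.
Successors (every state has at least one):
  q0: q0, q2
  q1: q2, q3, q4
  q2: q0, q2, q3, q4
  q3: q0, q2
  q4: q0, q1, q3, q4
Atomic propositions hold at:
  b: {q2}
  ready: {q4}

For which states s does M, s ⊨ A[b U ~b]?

{q0, q1, q3, q4}

Sat(~b) = {q0, q1, q3, q4}
A[b U ~b]: least fixpoint, start Z0 = Sat(~b) = {q0, q1, q3, q4}, add states in Sat(b) with every successor in Z. Already a fixed point.
Sat(A[b U ~b]) = {q0, q1, q3, q4}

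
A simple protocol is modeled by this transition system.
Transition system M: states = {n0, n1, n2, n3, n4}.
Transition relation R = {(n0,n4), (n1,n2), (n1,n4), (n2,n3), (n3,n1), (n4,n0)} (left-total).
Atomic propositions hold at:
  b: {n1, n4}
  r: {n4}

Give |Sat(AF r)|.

AF r: least fixpoint, start Z0 = {n4}, add states with every successor in Z. Z1 = {n0, n4}; fixed.
Sat(AF r) = {n0, n4}
|Sat(AF r)| = |{n0, n4}| = 2.

2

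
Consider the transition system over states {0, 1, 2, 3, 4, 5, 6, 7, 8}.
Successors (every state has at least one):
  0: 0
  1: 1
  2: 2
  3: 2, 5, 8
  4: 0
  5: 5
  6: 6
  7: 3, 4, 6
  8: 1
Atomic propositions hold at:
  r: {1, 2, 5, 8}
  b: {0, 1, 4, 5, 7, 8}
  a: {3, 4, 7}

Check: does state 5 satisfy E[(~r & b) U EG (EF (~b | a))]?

Sat(~r) = {0, 3, 4, 6, 7}
Sat(~r & b) = {0, 4, 7}
Sat(~b) = {2, 3, 6}
Sat(~b | a) = {2, 3, 4, 6, 7}
EF (~b | a): least fixpoint, start Z0 = {2, 3, 4, 6, 7}, add states with some successor in Z. Already a fixed point.
Sat(EF (~b | a)) = {2, 3, 4, 6, 7}
EG (EF (~b | a)): greatest fixpoint, start Z0 = {2, 3, 4, 6, 7}, keep only states in Sat with some successor in Z. Z1 = {2, 3, 6, 7}; fixed.
Sat(EG (EF (~b | a))) = {2, 3, 6, 7}
E[(~r & b) U EG (EF (~b | a))]: least fixpoint, start Z0 = Sat(EG (EF (~b | a))) = {2, 3, 6, 7}, add states in Sat(~r & b) with some successor in Z. Already a fixed point.
Sat(E[(~r & b) U EG (EF (~b | a))]) = {2, 3, 6, 7}
5 ∉ Sat(E[(~r & b) U EG (EF (~b | a))]) = {2, 3, 6, 7}, so the formula does not hold at 5.

No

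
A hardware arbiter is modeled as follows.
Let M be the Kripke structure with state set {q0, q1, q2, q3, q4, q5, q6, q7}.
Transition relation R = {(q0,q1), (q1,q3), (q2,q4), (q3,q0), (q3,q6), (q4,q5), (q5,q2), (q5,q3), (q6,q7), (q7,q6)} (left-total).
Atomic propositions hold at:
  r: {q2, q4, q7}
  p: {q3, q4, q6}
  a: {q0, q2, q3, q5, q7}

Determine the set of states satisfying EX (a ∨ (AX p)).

Sat(AX p) = {s : every successor in {q3, q4, q6}} = {q1, q2, q7}
Sat(a ∨ (AX p)) = {q0, q1, q2, q3, q5, q7}
Sat(EX (a ∨ (AX p))) = {s : some successor in {q0, q1, q2, q3, q5, q7}} = {q0, q1, q3, q4, q5, q6}

{q0, q1, q3, q4, q5, q6}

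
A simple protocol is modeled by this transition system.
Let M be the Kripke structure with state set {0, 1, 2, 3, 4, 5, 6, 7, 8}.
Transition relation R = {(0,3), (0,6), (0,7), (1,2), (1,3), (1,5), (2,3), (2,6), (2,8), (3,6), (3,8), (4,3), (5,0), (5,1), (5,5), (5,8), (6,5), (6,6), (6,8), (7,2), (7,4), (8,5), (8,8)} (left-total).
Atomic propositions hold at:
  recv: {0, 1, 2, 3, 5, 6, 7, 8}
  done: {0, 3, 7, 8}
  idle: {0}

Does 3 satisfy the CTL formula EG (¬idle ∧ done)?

Yes

Sat(¬idle) = {1, 2, 3, 4, 5, 6, 7, 8}
Sat(¬idle ∧ done) = {3, 7, 8}
EG (¬idle ∧ done): greatest fixpoint, start Z0 = {3, 7, 8}, keep only states in Sat with some successor in Z. Z1 = {3, 8}; fixed.
Sat(EG (¬idle ∧ done)) = {3, 8}
3 ∈ Sat(EG (¬idle ∧ done)) = {3, 8}, so the formula holds at 3.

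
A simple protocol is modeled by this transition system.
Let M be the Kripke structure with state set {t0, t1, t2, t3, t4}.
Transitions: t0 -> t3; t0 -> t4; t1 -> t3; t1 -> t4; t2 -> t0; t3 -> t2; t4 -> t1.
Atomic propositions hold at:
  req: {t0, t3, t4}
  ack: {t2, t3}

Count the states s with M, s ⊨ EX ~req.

2

Sat(~req) = {t1, t2}
Sat(EX ~req) = {s : some successor in {t1, t2}} = {t3, t4}
|Sat(EX ~req)| = |{t3, t4}| = 2.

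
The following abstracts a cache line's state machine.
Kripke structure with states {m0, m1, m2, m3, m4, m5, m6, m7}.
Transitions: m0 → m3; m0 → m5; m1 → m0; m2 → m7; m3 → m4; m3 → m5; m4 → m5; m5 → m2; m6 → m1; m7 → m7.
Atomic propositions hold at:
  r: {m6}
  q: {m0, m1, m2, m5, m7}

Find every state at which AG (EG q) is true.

EG q: greatest fixpoint, start Z0 = {m0, m1, m2, m5, m7}, keep only states in Sat with some successor in Z. Already a fixed point.
Sat(EG q) = {m0, m1, m2, m5, m7}
AG (EG q): greatest fixpoint, start Z0 = {m0, m1, m2, m5, m7}, keep only states in Sat with every successor in Z. Z1 = {m1, m2, m5, m7}; Z2 = {m2, m5, m7}; fixed.
Sat(AG (EG q)) = {m2, m5, m7}

{m2, m5, m7}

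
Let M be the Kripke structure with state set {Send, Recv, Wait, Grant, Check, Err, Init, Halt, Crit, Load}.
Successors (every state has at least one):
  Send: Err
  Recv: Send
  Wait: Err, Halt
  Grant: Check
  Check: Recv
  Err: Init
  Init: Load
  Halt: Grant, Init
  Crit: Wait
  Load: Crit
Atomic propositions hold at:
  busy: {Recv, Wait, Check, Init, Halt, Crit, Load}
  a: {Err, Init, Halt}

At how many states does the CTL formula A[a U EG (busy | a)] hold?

6

Sat(busy | a) = {Recv, Wait, Check, Err, Init, Halt, Crit, Load}
EG (busy | a): greatest fixpoint, start Z0 = {Recv, Wait, Check, Err, Init, Halt, Crit, Load}, keep only states in Sat with some successor in Z. Z1 = {Wait, Check, Err, Init, Halt, Crit, Load}; Z2 = {Wait, Err, Init, Halt, Crit, Load}; fixed.
Sat(EG (busy | a)) = {Wait, Err, Init, Halt, Crit, Load}
A[a U EG (busy | a)]: least fixpoint, start Z0 = Sat(EG (busy | a)) = {Wait, Err, Init, Halt, Crit, Load}, add states in Sat(a) with every successor in Z. Already a fixed point.
Sat(A[a U EG (busy | a)]) = {Wait, Err, Init, Halt, Crit, Load}
|Sat(A[a U EG (busy | a)])| = |{Wait, Err, Init, Halt, Crit, Load}| = 6.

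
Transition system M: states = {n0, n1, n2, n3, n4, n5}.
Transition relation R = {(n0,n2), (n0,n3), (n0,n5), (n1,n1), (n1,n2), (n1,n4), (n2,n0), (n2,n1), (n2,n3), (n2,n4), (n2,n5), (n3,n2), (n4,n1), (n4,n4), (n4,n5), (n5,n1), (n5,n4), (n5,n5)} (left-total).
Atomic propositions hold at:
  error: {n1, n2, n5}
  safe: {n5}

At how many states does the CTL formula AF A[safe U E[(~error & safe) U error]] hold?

Sat(~error) = {n0, n3, n4}
Sat(~error & safe) = ∅
E[(~error & safe) U error]: least fixpoint, start Z0 = Sat(error) = {n1, n2, n5}, add states in Sat(~error & safe) with some successor in Z. Already a fixed point.
Sat(E[(~error & safe) U error]) = {n1, n2, n5}
A[safe U E[(~error & safe) U error]]: least fixpoint, start Z0 = Sat(E[(~error & safe) U error]) = {n1, n2, n5}, add states in Sat(safe) with every successor in Z. Already a fixed point.
Sat(A[safe U E[(~error & safe) U error]]) = {n1, n2, n5}
AF A[safe U E[(~error & safe) U error]]: least fixpoint, start Z0 = {n1, n2, n5}, add states with every successor in Z. Z1 = {n1, n2, n3, n5}; Z2 = {n0, n1, n2, n3, n5}; fixed.
Sat(AF A[safe U E[(~error & safe) U error]]) = {n0, n1, n2, n3, n5}
|Sat(AF A[safe U E[(~error & safe) U error]])| = |{n0, n1, n2, n3, n5}| = 5.

5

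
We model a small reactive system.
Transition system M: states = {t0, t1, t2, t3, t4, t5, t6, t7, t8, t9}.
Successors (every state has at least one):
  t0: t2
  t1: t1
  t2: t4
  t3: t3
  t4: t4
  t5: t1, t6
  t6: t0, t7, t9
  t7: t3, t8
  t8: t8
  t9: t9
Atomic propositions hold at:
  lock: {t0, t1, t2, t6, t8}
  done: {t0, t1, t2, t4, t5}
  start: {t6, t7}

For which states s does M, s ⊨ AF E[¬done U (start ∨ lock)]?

Sat(¬done) = {t3, t6, t7, t8, t9}
Sat(start ∨ lock) = {t0, t1, t2, t6, t7, t8}
E[¬done U (start ∨ lock)]: least fixpoint, start Z0 = Sat((start ∨ lock)) = {t0, t1, t2, t6, t7, t8}, add states in Sat(¬done) with some successor in Z. Already a fixed point.
Sat(E[¬done U (start ∨ lock)]) = {t0, t1, t2, t6, t7, t8}
AF E[¬done U (start ∨ lock)]: least fixpoint, start Z0 = {t0, t1, t2, t6, t7, t8}, add states with every successor in Z. Z1 = {t0, t1, t2, t5, t6, t7, t8}; fixed.
Sat(AF E[¬done U (start ∨ lock)]) = {t0, t1, t2, t5, t6, t7, t8}

{t0, t1, t2, t5, t6, t7, t8}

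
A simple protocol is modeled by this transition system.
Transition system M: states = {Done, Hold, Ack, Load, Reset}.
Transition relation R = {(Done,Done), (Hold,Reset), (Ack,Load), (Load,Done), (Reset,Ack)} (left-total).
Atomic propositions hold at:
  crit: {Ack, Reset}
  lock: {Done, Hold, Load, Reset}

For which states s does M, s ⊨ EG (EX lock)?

{Done, Ack, Load}

Sat(EX lock) = {s : some successor in {Done, Hold, Load, Reset}} = {Done, Hold, Ack, Load}
EG (EX lock): greatest fixpoint, start Z0 = {Done, Hold, Ack, Load}, keep only states in Sat with some successor in Z. Z1 = {Done, Ack, Load}; fixed.
Sat(EG (EX lock)) = {Done, Ack, Load}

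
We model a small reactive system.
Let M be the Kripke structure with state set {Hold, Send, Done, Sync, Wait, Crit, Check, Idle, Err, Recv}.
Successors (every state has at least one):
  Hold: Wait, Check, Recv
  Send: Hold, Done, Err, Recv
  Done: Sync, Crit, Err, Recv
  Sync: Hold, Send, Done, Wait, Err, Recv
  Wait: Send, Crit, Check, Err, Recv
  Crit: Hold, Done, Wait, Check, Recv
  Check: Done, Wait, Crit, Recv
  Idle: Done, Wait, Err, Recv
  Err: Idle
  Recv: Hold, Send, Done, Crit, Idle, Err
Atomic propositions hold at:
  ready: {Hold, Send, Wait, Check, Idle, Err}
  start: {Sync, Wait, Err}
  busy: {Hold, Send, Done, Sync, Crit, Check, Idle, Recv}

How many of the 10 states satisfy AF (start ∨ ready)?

Sat(start ∨ ready) = {Hold, Send, Sync, Wait, Check, Idle, Err}
AF (start ∨ ready): least fixpoint, start Z0 = {Hold, Send, Sync, Wait, Check, Idle, Err}, add states with every successor in Z. Already a fixed point.
Sat(AF (start ∨ ready)) = {Hold, Send, Sync, Wait, Check, Idle, Err}
|Sat(AF (start ∨ ready))| = |{Hold, Send, Sync, Wait, Check, Idle, Err}| = 7.

7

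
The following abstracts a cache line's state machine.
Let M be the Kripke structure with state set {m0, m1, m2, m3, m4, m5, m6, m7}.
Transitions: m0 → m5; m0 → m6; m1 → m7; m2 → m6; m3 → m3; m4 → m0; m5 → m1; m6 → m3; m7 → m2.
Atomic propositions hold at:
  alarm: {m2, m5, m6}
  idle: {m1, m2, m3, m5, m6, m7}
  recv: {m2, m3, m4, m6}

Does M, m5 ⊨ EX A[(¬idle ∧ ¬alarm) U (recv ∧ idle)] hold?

No

Sat(¬idle) = {m0, m4}
Sat(¬alarm) = {m0, m1, m3, m4, m7}
Sat(¬idle ∧ ¬alarm) = {m0, m4}
Sat(recv ∧ idle) = {m2, m3, m6}
A[(¬idle ∧ ¬alarm) U (recv ∧ idle)]: least fixpoint, start Z0 = Sat((recv ∧ idle)) = {m2, m3, m6}, add states in Sat(¬idle ∧ ¬alarm) with every successor in Z. Already a fixed point.
Sat(A[(¬idle ∧ ¬alarm) U (recv ∧ idle)]) = {m2, m3, m6}
Sat(EX A[(¬idle ∧ ¬alarm) U (recv ∧ idle)]) = {s : some successor in {m2, m3, m6}} = {m0, m2, m3, m6, m7}
m5 ∉ Sat(EX A[(¬idle ∧ ¬alarm) U (recv ∧ idle)]) = {m0, m2, m3, m6, m7}, so the formula does not hold at m5.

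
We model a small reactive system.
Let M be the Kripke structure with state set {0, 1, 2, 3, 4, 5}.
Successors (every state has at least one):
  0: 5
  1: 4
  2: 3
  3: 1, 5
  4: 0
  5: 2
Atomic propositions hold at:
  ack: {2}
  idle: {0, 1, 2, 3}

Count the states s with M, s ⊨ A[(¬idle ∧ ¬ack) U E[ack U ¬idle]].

2

Sat(¬idle) = {4, 5}
Sat(¬ack) = {0, 1, 3, 4, 5}
Sat(¬idle ∧ ¬ack) = {4, 5}
E[ack U ¬idle]: least fixpoint, start Z0 = Sat(¬idle) = {4, 5}, add states in Sat(ack) with some successor in Z. Already a fixed point.
Sat(E[ack U ¬idle]) = {4, 5}
A[(¬idle ∧ ¬ack) U E[ack U ¬idle]]: least fixpoint, start Z0 = Sat(E[ack U ¬idle]) = {4, 5}, add states in Sat(¬idle ∧ ¬ack) with every successor in Z. Already a fixed point.
Sat(A[(¬idle ∧ ¬ack) U E[ack U ¬idle]]) = {4, 5}
|Sat(A[(¬idle ∧ ¬ack) U E[ack U ¬idle]])| = |{4, 5}| = 2.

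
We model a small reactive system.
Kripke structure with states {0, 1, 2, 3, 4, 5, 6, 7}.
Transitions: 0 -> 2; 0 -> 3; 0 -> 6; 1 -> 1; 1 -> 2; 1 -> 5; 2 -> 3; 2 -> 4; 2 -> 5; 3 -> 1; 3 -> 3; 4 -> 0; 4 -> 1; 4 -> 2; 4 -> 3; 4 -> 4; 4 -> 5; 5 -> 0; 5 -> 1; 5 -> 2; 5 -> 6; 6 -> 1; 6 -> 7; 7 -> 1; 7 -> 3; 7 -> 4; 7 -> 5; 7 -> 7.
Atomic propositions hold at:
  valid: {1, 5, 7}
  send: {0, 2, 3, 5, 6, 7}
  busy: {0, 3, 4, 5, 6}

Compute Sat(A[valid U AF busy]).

{0, 2, 3, 4, 5, 6}

AF busy: least fixpoint, start Z0 = {0, 3, 4, 5, 6}, add states with every successor in Z. Z1 = {0, 2, 3, 4, 5, 6}; fixed.
Sat(AF busy) = {0, 2, 3, 4, 5, 6}
A[valid U AF busy]: least fixpoint, start Z0 = Sat(AF busy) = {0, 2, 3, 4, 5, 6}, add states in Sat(valid) with every successor in Z. Already a fixed point.
Sat(A[valid U AF busy]) = {0, 2, 3, 4, 5, 6}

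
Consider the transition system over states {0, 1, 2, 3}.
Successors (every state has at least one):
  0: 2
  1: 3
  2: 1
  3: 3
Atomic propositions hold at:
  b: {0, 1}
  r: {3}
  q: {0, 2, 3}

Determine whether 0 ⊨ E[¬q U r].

No

Sat(¬q) = {1}
E[¬q U r]: least fixpoint, start Z0 = Sat(r) = {3}, add states in Sat(¬q) with some successor in Z. Z1 = {1, 3}; fixed.
Sat(E[¬q U r]) = {1, 3}
0 ∉ Sat(E[¬q U r]) = {1, 3}, so the formula does not hold at 0.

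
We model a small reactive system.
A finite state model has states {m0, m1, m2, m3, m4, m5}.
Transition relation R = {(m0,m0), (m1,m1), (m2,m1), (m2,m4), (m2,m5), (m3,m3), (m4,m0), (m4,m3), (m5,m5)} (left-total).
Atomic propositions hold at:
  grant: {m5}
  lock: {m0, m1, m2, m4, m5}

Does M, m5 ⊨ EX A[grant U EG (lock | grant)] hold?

Yes

Sat(lock | grant) = {m0, m1, m2, m4, m5}
EG (lock | grant): greatest fixpoint, start Z0 = {m0, m1, m2, m4, m5}, keep only states in Sat with some successor in Z. Already a fixed point.
Sat(EG (lock | grant)) = {m0, m1, m2, m4, m5}
A[grant U EG (lock | grant)]: least fixpoint, start Z0 = Sat(EG (lock | grant)) = {m0, m1, m2, m4, m5}, add states in Sat(grant) with every successor in Z. Already a fixed point.
Sat(A[grant U EG (lock | grant)]) = {m0, m1, m2, m4, m5}
Sat(EX A[grant U EG (lock | grant)]) = {s : some successor in {m0, m1, m2, m4, m5}} = {m0, m1, m2, m4, m5}
m5 ∈ Sat(EX A[grant U EG (lock | grant)]) = {m0, m1, m2, m4, m5}, so the formula holds at m5.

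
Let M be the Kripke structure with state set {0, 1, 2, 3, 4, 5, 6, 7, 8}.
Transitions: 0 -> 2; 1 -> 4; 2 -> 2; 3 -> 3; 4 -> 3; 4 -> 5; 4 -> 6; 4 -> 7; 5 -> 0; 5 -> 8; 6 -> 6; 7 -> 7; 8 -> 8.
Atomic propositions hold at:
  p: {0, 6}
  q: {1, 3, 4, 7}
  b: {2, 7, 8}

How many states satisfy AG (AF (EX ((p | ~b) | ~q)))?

Sat(~b) = {0, 1, 3, 4, 5, 6}
Sat(p | ~b) = {0, 1, 3, 4, 5, 6}
Sat(~q) = {0, 2, 5, 6, 8}
Sat((p | ~b) | ~q) = {0, 1, 2, 3, 4, 5, 6, 8}
Sat(EX ((p | ~b) | ~q)) = {s : some successor in {0, 1, 2, 3, 4, 5, 6, 8}} = {0, 1, 2, 3, 4, 5, 6, 8}
AF (EX ((p | ~b) | ~q)): least fixpoint, start Z0 = {0, 1, 2, 3, 4, 5, 6, 8}, add states with every successor in Z. Already a fixed point.
Sat(AF (EX ((p | ~b) | ~q))) = {0, 1, 2, 3, 4, 5, 6, 8}
AG (AF (EX ((p | ~b) | ~q))): greatest fixpoint, start Z0 = {0, 1, 2, 3, 4, 5, 6, 8}, keep only states in Sat with every successor in Z. Z1 = {0, 1, 2, 3, 5, 6, 8}; Z2 = {0, 2, 3, 5, 6, 8}; fixed.
Sat(AG (AF (EX ((p | ~b) | ~q)))) = {0, 2, 3, 5, 6, 8}
|Sat(AG (AF (EX ((p | ~b) | ~q))))| = |{0, 2, 3, 5, 6, 8}| = 6.

6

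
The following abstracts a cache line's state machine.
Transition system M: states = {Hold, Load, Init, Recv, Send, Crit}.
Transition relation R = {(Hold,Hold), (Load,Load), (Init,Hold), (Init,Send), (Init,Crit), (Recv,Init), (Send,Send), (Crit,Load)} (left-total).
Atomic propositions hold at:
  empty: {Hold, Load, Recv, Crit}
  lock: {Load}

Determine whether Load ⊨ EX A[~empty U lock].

Yes

Sat(~empty) = {Init, Send}
A[~empty U lock]: least fixpoint, start Z0 = Sat(lock) = {Load}, add states in Sat(~empty) with every successor in Z. Already a fixed point.
Sat(A[~empty U lock]) = {Load}
Sat(EX A[~empty U lock]) = {s : some successor in {Load}} = {Load, Crit}
Load ∈ Sat(EX A[~empty U lock]) = {Load, Crit}, so the formula holds at Load.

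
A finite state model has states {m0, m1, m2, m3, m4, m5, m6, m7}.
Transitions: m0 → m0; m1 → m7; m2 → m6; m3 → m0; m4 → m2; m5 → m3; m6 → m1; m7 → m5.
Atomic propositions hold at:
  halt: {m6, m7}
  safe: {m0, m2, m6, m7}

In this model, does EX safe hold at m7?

Sat(EX safe) = {s : some successor in {m0, m2, m6, m7}} = {m0, m1, m2, m3, m4}
m7 ∉ Sat(EX safe) = {m0, m1, m2, m3, m4}, so the formula does not hold at m7.

No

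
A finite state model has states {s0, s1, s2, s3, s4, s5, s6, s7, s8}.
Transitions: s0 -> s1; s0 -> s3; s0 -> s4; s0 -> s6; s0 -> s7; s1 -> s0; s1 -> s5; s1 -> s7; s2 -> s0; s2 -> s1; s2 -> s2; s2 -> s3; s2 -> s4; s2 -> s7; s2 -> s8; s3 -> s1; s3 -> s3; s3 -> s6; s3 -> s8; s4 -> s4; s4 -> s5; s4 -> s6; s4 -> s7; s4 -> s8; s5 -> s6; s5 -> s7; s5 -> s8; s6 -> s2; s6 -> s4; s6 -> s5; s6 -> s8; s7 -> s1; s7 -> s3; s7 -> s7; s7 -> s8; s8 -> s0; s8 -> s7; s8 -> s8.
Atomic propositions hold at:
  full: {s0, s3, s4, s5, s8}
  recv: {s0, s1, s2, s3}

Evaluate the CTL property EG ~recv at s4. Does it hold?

Sat(~recv) = {s4, s5, s6, s7, s8}
EG ~recv: greatest fixpoint, start Z0 = {s4, s5, s6, s7, s8}, keep only states in Sat with some successor in Z. Already a fixed point.
Sat(EG ~recv) = {s4, s5, s6, s7, s8}
s4 ∈ Sat(EG ~recv) = {s4, s5, s6, s7, s8}, so the formula holds at s4.

Yes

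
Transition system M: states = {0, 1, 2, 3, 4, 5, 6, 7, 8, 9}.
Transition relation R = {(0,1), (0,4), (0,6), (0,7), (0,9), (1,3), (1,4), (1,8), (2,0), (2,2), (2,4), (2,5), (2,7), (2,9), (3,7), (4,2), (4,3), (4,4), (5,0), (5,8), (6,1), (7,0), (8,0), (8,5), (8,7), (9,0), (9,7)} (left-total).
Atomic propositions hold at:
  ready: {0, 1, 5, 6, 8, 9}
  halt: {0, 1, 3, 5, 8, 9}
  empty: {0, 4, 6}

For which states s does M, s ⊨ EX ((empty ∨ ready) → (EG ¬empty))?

{0, 1, 2, 3, 4, 5, 6, 8, 9}

Sat(empty ∨ ready) = {0, 1, 4, 5, 6, 8, 9}
Sat(¬empty) = {1, 2, 3, 5, 7, 8, 9}
EG ¬empty: greatest fixpoint, start Z0 = {1, 2, 3, 5, 7, 8, 9}, keep only states in Sat with some successor in Z. Z1 = {1, 2, 3, 5, 8, 9}; Z2 = {1, 2, 5, 8}; fixed.
Sat(EG ¬empty) = {1, 2, 5, 8}
Sat((empty ∨ ready) → (EG ¬empty)) = {1, 2, 3, 5, 7, 8}
Sat(EX ((empty ∨ ready) → (EG ¬empty))) = {s : some successor in {1, 2, 3, 5, 7, 8}} = {0, 1, 2, 3, 4, 5, 6, 8, 9}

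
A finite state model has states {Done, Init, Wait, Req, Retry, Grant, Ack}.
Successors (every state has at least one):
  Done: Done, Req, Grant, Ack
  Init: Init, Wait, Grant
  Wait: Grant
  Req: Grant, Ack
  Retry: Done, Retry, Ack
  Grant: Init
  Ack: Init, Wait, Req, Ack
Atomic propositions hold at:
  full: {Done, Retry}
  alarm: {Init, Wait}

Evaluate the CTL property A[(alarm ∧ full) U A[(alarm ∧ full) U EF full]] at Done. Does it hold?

Sat(alarm ∧ full) = ∅
EF full: least fixpoint, start Z0 = {Done, Retry}, add states with some successor in Z. Already a fixed point.
Sat(EF full) = {Done, Retry}
A[(alarm ∧ full) U EF full]: least fixpoint, start Z0 = Sat(EF full) = {Done, Retry}, add states in Sat(alarm ∧ full) with every successor in Z. Already a fixed point.
Sat(A[(alarm ∧ full) U EF full]) = {Done, Retry}
A[(alarm ∧ full) U A[(alarm ∧ full) U EF full]]: least fixpoint, start Z0 = Sat(A[(alarm ∧ full) U EF full]) = {Done, Retry}, add states in Sat(alarm ∧ full) with every successor in Z. Already a fixed point.
Sat(A[(alarm ∧ full) U A[(alarm ∧ full) U EF full]]) = {Done, Retry}
Done ∈ Sat(A[(alarm ∧ full) U A[(alarm ∧ full) U EF full]]) = {Done, Retry}, so the formula holds at Done.

Yes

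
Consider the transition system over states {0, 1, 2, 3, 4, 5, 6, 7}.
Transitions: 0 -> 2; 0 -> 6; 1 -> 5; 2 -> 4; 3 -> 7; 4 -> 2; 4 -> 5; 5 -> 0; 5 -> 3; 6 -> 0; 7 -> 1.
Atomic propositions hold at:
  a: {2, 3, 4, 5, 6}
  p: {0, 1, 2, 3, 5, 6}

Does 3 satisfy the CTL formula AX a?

Sat(AX a) = {s : every successor in {2, 3, 4, 5, 6}} = {0, 1, 2, 4}
3 ∉ Sat(AX a) = {0, 1, 2, 4}, so the formula does not hold at 3.

No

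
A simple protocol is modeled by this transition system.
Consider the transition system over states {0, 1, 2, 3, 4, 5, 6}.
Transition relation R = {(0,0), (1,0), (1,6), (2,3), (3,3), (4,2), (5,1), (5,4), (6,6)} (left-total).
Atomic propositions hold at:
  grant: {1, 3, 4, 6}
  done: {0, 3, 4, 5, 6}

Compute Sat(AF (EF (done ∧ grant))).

Sat(done ∧ grant) = {3, 4, 6}
EF (done ∧ grant): least fixpoint, start Z0 = {3, 4, 6}, add states with some successor in Z. Z1 = {1, 2, 3, 4, 5, 6}; fixed.
Sat(EF (done ∧ grant)) = {1, 2, 3, 4, 5, 6}
AF (EF (done ∧ grant)): least fixpoint, start Z0 = {1, 2, 3, 4, 5, 6}, add states with every successor in Z. Already a fixed point.
Sat(AF (EF (done ∧ grant))) = {1, 2, 3, 4, 5, 6}

{1, 2, 3, 4, 5, 6}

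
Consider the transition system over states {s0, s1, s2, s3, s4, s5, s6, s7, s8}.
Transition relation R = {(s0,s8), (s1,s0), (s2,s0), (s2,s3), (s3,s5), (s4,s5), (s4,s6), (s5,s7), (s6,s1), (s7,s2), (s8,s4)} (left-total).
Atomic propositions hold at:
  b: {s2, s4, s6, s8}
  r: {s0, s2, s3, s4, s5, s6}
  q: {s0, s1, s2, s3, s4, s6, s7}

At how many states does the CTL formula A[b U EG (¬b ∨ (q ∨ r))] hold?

Sat(¬b) = {s0, s1, s3, s5, s7}
Sat(q ∨ r) = {s0, s1, s2, s3, s4, s5, s6, s7}
Sat(¬b ∨ (q ∨ r)) = {s0, s1, s2, s3, s4, s5, s6, s7}
EG (¬b ∨ (q ∨ r)): greatest fixpoint, start Z0 = {s0, s1, s2, s3, s4, s5, s6, s7}, keep only states in Sat with some successor in Z. Z1 = {s1, s2, s3, s4, s5, s6, s7}; Z2 = {s2, s3, s4, s5, s6, s7}; Z3 = {s2, s3, s4, s5, s7}; fixed.
Sat(EG (¬b ∨ (q ∨ r))) = {s2, s3, s4, s5, s7}
A[b U EG (¬b ∨ (q ∨ r))]: least fixpoint, start Z0 = Sat(EG (¬b ∨ (q ∨ r))) = {s2, s3, s4, s5, s7}, add states in Sat(b) with every successor in Z. Z1 = {s2, s3, s4, s5, s7, s8}; fixed.
Sat(A[b U EG (¬b ∨ (q ∨ r))]) = {s2, s3, s4, s5, s7, s8}
|Sat(A[b U EG (¬b ∨ (q ∨ r))])| = |{s2, s3, s4, s5, s7, s8}| = 6.

6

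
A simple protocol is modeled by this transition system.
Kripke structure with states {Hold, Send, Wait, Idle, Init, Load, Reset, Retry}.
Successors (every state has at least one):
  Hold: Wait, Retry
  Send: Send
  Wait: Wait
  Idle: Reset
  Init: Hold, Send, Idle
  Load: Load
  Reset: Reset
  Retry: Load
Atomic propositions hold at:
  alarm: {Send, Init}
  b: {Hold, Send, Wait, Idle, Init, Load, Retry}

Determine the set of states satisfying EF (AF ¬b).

Sat(¬b) = {Reset}
AF ¬b: least fixpoint, start Z0 = {Reset}, add states with every successor in Z. Z1 = {Idle, Reset}; fixed.
Sat(AF ¬b) = {Idle, Reset}
EF (AF ¬b): least fixpoint, start Z0 = {Idle, Reset}, add states with some successor in Z. Z1 = {Idle, Init, Reset}; fixed.
Sat(EF (AF ¬b)) = {Idle, Init, Reset}

{Idle, Init, Reset}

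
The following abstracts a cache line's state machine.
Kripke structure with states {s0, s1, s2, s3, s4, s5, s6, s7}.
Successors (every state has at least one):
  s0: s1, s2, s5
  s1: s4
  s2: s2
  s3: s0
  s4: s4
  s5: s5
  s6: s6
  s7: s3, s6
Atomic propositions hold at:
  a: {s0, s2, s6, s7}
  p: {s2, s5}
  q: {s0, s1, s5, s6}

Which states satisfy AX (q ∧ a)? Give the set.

Sat(q ∧ a) = {s0, s6}
Sat(AX (q ∧ a)) = {s : every successor in {s0, s6}} = {s3, s6}

{s3, s6}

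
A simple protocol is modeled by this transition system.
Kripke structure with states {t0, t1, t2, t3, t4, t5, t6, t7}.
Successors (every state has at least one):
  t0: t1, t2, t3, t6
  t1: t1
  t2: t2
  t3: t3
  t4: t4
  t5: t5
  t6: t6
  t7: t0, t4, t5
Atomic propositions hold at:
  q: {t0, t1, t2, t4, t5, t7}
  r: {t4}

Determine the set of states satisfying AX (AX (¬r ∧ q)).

{t1, t2, t5}

Sat(¬r) = {t0, t1, t2, t3, t5, t6, t7}
Sat(¬r ∧ q) = {t0, t1, t2, t5, t7}
Sat(AX (¬r ∧ q)) = {s : every successor in {t0, t1, t2, t5, t7}} = {t1, t2, t5}
Sat(AX (AX (¬r ∧ q))) = {s : every successor in {t1, t2, t5}} = {t1, t2, t5}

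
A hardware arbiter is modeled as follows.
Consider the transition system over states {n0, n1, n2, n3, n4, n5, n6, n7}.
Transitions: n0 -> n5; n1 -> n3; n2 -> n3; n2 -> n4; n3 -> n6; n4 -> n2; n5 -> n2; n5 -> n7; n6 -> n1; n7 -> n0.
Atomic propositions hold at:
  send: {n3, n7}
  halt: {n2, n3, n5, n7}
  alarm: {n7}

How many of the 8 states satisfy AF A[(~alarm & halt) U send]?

4

Sat(~alarm) = {n0, n1, n2, n3, n4, n5, n6}
Sat(~alarm & halt) = {n2, n3, n5}
A[(~alarm & halt) U send]: least fixpoint, start Z0 = Sat(send) = {n3, n7}, add states in Sat(~alarm & halt) with every successor in Z. Already a fixed point.
Sat(A[(~alarm & halt) U send]) = {n3, n7}
AF A[(~alarm & halt) U send]: least fixpoint, start Z0 = {n3, n7}, add states with every successor in Z. Z1 = {n1, n3, n7}; Z2 = {n1, n3, n6, n7}; fixed.
Sat(AF A[(~alarm & halt) U send]) = {n1, n3, n6, n7}
|Sat(AF A[(~alarm & halt) U send])| = |{n1, n3, n6, n7}| = 4.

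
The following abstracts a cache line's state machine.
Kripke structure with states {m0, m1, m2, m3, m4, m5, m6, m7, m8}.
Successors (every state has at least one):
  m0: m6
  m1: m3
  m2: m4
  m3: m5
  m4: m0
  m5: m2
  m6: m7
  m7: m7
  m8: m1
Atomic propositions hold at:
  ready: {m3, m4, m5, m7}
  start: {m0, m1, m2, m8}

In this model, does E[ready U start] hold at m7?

No

E[ready U start]: least fixpoint, start Z0 = Sat(start) = {m0, m1, m2, m8}, add states in Sat(ready) with some successor in Z. Z1 = {m0, m1, m2, m4, m5, m8}; Z2 = {m0, m1, m2, m3, m4, m5, m8}; fixed.
Sat(E[ready U start]) = {m0, m1, m2, m3, m4, m5, m8}
m7 ∉ Sat(E[ready U start]) = {m0, m1, m2, m3, m4, m5, m8}, so the formula does not hold at m7.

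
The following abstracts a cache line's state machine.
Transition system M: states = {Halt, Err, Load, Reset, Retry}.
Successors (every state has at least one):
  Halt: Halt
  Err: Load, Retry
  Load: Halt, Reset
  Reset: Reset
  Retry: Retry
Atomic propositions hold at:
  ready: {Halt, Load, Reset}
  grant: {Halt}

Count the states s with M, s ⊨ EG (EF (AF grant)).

AF grant: least fixpoint, start Z0 = {Halt}, add states with every successor in Z. Already a fixed point.
Sat(AF grant) = {Halt}
EF (AF grant): least fixpoint, start Z0 = {Halt}, add states with some successor in Z. Z1 = {Halt, Load}; Z2 = {Halt, Err, Load}; fixed.
Sat(EF (AF grant)) = {Halt, Err, Load}
EG (EF (AF grant)): greatest fixpoint, start Z0 = {Halt, Err, Load}, keep only states in Sat with some successor in Z. Already a fixed point.
Sat(EG (EF (AF grant))) = {Halt, Err, Load}
|Sat(EG (EF (AF grant)))| = |{Halt, Err, Load}| = 3.

3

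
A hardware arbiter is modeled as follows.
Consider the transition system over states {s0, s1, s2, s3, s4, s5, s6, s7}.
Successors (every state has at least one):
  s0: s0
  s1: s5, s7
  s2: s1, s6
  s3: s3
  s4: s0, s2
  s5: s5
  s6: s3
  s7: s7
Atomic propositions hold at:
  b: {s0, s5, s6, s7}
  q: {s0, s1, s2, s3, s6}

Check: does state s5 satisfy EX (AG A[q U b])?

Yes

A[q U b]: least fixpoint, start Z0 = Sat(b) = {s0, s5, s6, s7}, add states in Sat(q) with every successor in Z. Z1 = {s0, s1, s5, s6, s7}; Z2 = {s0, s1, s2, s5, s6, s7}; fixed.
Sat(A[q U b]) = {s0, s1, s2, s5, s6, s7}
AG A[q U b]: greatest fixpoint, start Z0 = {s0, s1, s2, s5, s6, s7}, keep only states in Sat with every successor in Z. Z1 = {s0, s1, s2, s5, s7}; Z2 = {s0, s1, s5, s7}; fixed.
Sat(AG A[q U b]) = {s0, s1, s5, s7}
Sat(EX (AG A[q U b])) = {s : some successor in {s0, s1, s5, s7}} = {s0, s1, s2, s4, s5, s7}
s5 ∈ Sat(EX (AG A[q U b])) = {s0, s1, s2, s4, s5, s7}, so the formula holds at s5.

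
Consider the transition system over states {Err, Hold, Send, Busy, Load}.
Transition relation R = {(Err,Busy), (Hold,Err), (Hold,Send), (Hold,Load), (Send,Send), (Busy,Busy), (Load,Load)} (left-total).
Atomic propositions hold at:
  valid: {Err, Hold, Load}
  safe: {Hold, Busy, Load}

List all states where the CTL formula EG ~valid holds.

Sat(~valid) = {Send, Busy}
EG ~valid: greatest fixpoint, start Z0 = {Send, Busy}, keep only states in Sat with some successor in Z. Already a fixed point.
Sat(EG ~valid) = {Send, Busy}

{Send, Busy}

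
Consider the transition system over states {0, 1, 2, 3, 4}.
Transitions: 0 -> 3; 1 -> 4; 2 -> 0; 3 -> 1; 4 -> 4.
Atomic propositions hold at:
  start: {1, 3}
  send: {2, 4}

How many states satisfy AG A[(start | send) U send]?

Sat(start | send) = {1, 2, 3, 4}
A[(start | send) U send]: least fixpoint, start Z0 = Sat(send) = {2, 4}, add states in Sat(start | send) with every successor in Z. Z1 = {1, 2, 4}; Z2 = {1, 2, 3, 4}; fixed.
Sat(A[(start | send) U send]) = {1, 2, 3, 4}
AG A[(start | send) U send]: greatest fixpoint, start Z0 = {1, 2, 3, 4}, keep only states in Sat with every successor in Z. Z1 = {1, 3, 4}; fixed.
Sat(AG A[(start | send) U send]) = {1, 3, 4}
|Sat(AG A[(start | send) U send])| = |{1, 3, 4}| = 3.

3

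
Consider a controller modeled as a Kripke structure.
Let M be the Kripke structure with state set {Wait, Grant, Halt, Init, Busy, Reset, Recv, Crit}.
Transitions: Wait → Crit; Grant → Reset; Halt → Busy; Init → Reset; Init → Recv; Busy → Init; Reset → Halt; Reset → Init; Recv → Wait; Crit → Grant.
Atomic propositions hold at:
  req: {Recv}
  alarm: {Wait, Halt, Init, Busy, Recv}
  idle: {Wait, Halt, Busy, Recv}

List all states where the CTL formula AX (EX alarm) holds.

Sat(EX alarm) = {s : some successor in {Wait, Halt, Init, Busy, Recv}} = {Halt, Init, Busy, Reset, Recv}
Sat(AX (EX alarm)) = {s : every successor in {Halt, Init, Busy, Reset, Recv}} = {Grant, Halt, Init, Busy, Reset}

{Grant, Halt, Init, Busy, Reset}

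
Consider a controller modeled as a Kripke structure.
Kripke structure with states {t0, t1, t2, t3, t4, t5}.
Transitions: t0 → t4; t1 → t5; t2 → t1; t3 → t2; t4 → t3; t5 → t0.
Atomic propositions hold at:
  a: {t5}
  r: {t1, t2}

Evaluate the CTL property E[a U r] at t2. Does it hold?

E[a U r]: least fixpoint, start Z0 = Sat(r) = {t1, t2}, add states in Sat(a) with some successor in Z. Already a fixed point.
Sat(E[a U r]) = {t1, t2}
t2 ∈ Sat(E[a U r]) = {t1, t2}, so the formula holds at t2.

Yes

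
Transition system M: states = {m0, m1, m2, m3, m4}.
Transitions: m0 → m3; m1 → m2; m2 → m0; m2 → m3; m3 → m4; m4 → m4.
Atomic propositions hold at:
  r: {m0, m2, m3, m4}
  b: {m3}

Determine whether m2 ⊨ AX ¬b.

Sat(¬b) = {m0, m1, m2, m4}
Sat(AX ¬b) = {s : every successor in {m0, m1, m2, m4}} = {m1, m3, m4}
m2 ∉ Sat(AX ¬b) = {m1, m3, m4}, so the formula does not hold at m2.

No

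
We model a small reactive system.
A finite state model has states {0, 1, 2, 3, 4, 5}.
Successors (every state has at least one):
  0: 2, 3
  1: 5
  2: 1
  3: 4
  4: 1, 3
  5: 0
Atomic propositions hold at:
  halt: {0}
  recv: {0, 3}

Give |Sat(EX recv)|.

Sat(EX recv) = {s : some successor in {0, 3}} = {0, 4, 5}
|Sat(EX recv)| = |{0, 4, 5}| = 3.

3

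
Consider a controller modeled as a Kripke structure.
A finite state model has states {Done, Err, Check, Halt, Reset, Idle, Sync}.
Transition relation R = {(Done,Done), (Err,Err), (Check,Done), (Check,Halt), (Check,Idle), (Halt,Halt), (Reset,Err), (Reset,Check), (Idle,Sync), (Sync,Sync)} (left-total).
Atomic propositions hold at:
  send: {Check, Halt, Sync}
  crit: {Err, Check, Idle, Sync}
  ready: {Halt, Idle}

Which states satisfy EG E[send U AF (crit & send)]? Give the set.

{Check, Idle, Sync}

Sat(crit & send) = {Check, Sync}
AF (crit & send): least fixpoint, start Z0 = {Check, Sync}, add states with every successor in Z. Z1 = {Check, Idle, Sync}; fixed.
Sat(AF (crit & send)) = {Check, Idle, Sync}
E[send U AF (crit & send)]: least fixpoint, start Z0 = Sat(AF (crit & send)) = {Check, Idle, Sync}, add states in Sat(send) with some successor in Z. Already a fixed point.
Sat(E[send U AF (crit & send)]) = {Check, Idle, Sync}
EG E[send U AF (crit & send)]: greatest fixpoint, start Z0 = {Check, Idle, Sync}, keep only states in Sat with some successor in Z. Already a fixed point.
Sat(EG E[send U AF (crit & send)]) = {Check, Idle, Sync}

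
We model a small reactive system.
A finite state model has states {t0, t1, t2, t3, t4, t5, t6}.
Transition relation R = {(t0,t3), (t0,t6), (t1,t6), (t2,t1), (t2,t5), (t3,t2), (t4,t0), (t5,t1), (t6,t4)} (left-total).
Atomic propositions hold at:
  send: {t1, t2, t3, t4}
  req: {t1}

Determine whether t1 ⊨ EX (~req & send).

No

Sat(~req) = {t0, t2, t3, t4, t5, t6}
Sat(~req & send) = {t2, t3, t4}
Sat(EX (~req & send)) = {s : some successor in {t2, t3, t4}} = {t0, t3, t6}
t1 ∉ Sat(EX (~req & send)) = {t0, t3, t6}, so the formula does not hold at t1.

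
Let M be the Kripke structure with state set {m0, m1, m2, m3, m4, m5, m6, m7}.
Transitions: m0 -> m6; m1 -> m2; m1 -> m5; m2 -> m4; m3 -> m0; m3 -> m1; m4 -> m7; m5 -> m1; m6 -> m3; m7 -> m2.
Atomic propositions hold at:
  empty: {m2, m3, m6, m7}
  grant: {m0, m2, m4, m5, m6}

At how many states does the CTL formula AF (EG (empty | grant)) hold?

6

Sat(empty | grant) = {m0, m2, m3, m4, m5, m6, m7}
EG (empty | grant): greatest fixpoint, start Z0 = {m0, m2, m3, m4, m5, m6, m7}, keep only states in Sat with some successor in Z. Z1 = {m0, m2, m3, m4, m6, m7}; fixed.
Sat(EG (empty | grant)) = {m0, m2, m3, m4, m6, m7}
AF (EG (empty | grant)): least fixpoint, start Z0 = {m0, m2, m3, m4, m6, m7}, add states with every successor in Z. Already a fixed point.
Sat(AF (EG (empty | grant))) = {m0, m2, m3, m4, m6, m7}
|Sat(AF (EG (empty | grant)))| = |{m0, m2, m3, m4, m6, m7}| = 6.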